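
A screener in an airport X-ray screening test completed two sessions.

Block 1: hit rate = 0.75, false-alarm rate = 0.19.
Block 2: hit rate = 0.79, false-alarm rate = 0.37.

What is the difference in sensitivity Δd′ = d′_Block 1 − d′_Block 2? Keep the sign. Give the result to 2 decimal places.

Δd′ = 0.41

Block 1: z(0.75) = 0.674, z(0.19) = -0.878, d' = 1.552
Block 2: z(0.79) = 0.806, z(0.37) = -0.332, d' = 1.138
Δd' = d'_Block 1 − d'_Block 2 = 1.552 − 1.138 = 0.414
Block 1 has the higher sensitivity.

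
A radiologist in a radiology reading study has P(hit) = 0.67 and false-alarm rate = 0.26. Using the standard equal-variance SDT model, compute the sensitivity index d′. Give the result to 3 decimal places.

d′ = 1.083

Φ⁻¹(H) = Φ⁻¹(0.67) = 0.4399
Φ⁻¹(FA) = Φ⁻¹(0.26) = -0.6433
d' = z(H) − z(FA) = 0.4399 − (-0.6433) = 1.0832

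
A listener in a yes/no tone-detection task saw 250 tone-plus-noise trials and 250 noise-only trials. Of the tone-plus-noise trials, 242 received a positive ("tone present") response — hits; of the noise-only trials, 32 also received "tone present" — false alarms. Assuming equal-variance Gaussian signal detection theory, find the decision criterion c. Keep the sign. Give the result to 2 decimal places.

c = -0.36

H = 242/250 = 0.9680
FA = 32/250 = 0.1280
Φ⁻¹(H) = Φ⁻¹(0.9680) = 1.852
Φ⁻¹(FA) = Φ⁻¹(0.1280) = -1.136
c = −½·[z(H) + z(FA)] = −0.5 × (1.852 + (-1.136)) = -0.358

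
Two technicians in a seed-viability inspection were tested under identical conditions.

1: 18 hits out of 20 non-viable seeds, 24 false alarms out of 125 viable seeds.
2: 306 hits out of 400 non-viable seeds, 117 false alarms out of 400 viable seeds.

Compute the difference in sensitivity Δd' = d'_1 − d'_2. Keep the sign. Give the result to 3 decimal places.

1: z(0.9000) = 1.2816, z(0.1920) = -0.8705, d' = 2.1521
2: z(0.7650) = 0.7225, z(0.2925) = -0.5461, d' = 1.2686
Δd' = d'_1 − d'_2 = 2.1521 − 1.2686 = 0.8835
1 has the higher sensitivity.

Δd' = 0.884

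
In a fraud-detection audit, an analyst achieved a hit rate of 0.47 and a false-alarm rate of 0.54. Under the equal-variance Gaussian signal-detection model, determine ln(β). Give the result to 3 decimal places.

ln β = 0.002

Φ⁻¹(H) = Φ⁻¹(0.47) = -0.0753
Φ⁻¹(FA) = Φ⁻¹(0.54) = 0.1004
ln β = −½·[z(H)² − z(FA)²] = −0.5 × (0.0057 − 0.0101) = 0.0022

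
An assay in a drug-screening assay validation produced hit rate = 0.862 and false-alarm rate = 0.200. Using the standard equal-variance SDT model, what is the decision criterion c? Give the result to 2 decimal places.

Φ⁻¹(0.862) = 1.0893, Φ⁻¹(0.200) = -0.8416
c = −½·[z(H) + z(FA)] = −0.5 × (1.0893 + (-0.8416)) = -0.12385

c = -0.12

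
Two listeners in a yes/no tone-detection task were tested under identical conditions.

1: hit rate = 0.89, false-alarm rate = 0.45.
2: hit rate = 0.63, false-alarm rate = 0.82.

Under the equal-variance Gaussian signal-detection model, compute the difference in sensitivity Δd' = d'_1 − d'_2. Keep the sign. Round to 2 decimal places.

Δd' = 1.94

1: z(0.89) = 1.227, z(0.45) = -0.126, d' = 1.353
2: z(0.63) = 0.332, z(0.82) = 0.915, d' = -0.583
Δd' = d'_1 − d'_2 = 1.353 − (-0.583) = 1.936
1 has the higher sensitivity.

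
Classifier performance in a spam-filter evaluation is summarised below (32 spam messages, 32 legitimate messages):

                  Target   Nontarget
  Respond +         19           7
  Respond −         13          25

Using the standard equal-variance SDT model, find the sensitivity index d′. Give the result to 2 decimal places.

H = 19/32 = 0.5938
FA = 7/32 = 0.2188
z(H) = z(0.5938) = 0.2373
z(FA) = z(0.2188) = -0.7763
d' = z(H) − z(FA) = 0.2373 − (-0.7763) = 1.0136

d′ = 1.01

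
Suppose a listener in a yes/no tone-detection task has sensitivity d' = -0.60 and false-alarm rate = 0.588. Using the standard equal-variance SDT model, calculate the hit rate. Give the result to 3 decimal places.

hit rate = 0.353

z(false-alarm rate) = z(0.588) = 0.2224
z(H) = z(FA) + d' = 0.2224 + (-0.60) = -0.3776
hit rate = Φ(-0.3776) = 0.3529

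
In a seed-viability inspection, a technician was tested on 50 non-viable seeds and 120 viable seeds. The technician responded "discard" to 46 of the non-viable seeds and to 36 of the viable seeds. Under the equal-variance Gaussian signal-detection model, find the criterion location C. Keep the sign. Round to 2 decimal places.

C = -0.44

H = 46/50 = 0.9200
FA = 36/120 = 0.3000
z(H) = z(0.9200) = 1.405
z(FA) = z(0.3000) = -0.524
c = −½·[z(H) + z(FA)] = −0.5 × (1.405 + (-0.524)) = -0.4405
c < 0: the technician has a liberal response bias.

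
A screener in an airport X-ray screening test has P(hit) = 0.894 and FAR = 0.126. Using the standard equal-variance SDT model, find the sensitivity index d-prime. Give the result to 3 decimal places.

d-prime = 2.394

Φ⁻¹(H) = Φ⁻¹(0.894) = 1.2481
Φ⁻¹(FA) = Φ⁻¹(0.126) = -1.1455
d' = z(H) − z(FA) = 1.2481 − (-1.1455) = 2.3936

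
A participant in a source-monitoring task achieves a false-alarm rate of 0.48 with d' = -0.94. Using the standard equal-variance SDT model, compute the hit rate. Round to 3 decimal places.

hit rate = 0.161

z(false-alarm rate) = z(0.48) = -0.0502
z(H) = z(FA) + d' = -0.0502 + (-0.94) = -0.9902
hit rate = Φ(-0.9902) = 0.1610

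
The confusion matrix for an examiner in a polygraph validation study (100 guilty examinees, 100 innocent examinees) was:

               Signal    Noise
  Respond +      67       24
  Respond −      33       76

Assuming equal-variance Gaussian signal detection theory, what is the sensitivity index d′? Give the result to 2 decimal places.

H = 67/100 = 0.6700
FA = 24/100 = 0.2400
z(H) = z(0.6700) = 0.440
z(FA) = z(0.2400) = -0.706
d' = z(H) − z(FA) = 0.440 − (-0.706) = 1.146

d′ = 1.15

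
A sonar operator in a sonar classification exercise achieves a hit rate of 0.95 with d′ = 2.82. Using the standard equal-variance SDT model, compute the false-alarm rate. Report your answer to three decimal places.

false-alarm rate = 0.120

z(hit rate) = z(0.95) = 1.6449
z(FA) = z(H) − d' = 1.6449 − 2.82 = -1.1751
false-alarm rate = Φ(-1.1751) = 0.1200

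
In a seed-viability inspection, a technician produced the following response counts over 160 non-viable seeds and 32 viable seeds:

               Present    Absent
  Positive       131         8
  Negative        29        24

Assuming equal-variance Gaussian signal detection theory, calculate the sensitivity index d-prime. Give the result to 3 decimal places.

d-prime = 1.585

H = 131/160 = 0.8187
FA = 8/32 = 0.2500
z(H) = 0.9104
z(FA) = -0.6745
d' = z(H) − z(FA) = 0.9104 − (-0.6745) = 1.5849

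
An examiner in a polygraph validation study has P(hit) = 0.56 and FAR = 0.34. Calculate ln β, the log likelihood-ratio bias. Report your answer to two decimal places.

Φ⁻¹(H) = Φ⁻¹(0.56) = 0.151
Φ⁻¹(FA) = Φ⁻¹(0.34) = -0.412
ln β = −½·[z(H)² − z(FA)²] = −0.5 × (0.023 − 0.170) = 0.0735

ln β = 0.07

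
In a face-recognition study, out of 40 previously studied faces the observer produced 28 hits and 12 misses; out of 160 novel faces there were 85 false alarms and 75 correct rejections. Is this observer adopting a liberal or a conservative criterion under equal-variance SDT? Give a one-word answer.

z(H) = 0.524, z(FA) = 0.078
c = −½·(z(H) + z(FA)) = -0.301
c < 0 → liberal criterion (biased toward responding “yes”).

liberal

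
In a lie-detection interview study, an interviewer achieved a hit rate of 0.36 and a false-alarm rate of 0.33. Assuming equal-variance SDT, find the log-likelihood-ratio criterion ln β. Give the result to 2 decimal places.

Φ⁻¹(H) = Φ⁻¹(0.36) = -0.358
Φ⁻¹(FA) = Φ⁻¹(0.33) = -0.440
ln β = −½·[z(H)² − z(FA)²] = −0.5 × (0.128 − 0.194) = 0.033

ln β = 0.03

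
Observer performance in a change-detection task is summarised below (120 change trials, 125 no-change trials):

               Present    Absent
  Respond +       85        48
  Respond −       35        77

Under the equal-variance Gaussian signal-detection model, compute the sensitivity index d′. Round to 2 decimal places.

d′ = 0.84

H = 85/120 = 0.7083
FA = 48/125 = 0.3840
z(H) = 0.548
z(FA) = -0.295
d' = z(H) − z(FA) = 0.548 − (-0.295) = 0.843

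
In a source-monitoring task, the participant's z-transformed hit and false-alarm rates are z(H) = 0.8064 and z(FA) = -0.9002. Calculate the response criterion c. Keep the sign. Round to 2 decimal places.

c = −½·[z(H) + z(FA)] = −½·(0.8064 + (-0.9002)) = 0.0469
c > 0: the participant has a conservative response bias.

c = 0.05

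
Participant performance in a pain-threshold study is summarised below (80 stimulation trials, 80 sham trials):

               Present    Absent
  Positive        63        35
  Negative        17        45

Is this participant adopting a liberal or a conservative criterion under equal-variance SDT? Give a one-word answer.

z(H) = 0.798, z(FA) = -0.157
c = −½·(z(H) + z(FA)) = -0.3205
c < 0 → liberal criterion (biased toward responding “yes”).

liberal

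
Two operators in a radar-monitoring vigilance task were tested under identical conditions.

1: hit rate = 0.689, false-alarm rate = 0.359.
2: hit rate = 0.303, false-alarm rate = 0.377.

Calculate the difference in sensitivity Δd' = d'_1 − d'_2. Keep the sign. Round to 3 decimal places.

1: z(0.689) = 0.4930, z(0.359) = -0.3611, d' = 0.8541
2: z(0.303) = -0.5158, z(0.377) = -0.3134, d' = -0.2024
Δd' = d'_1 − d'_2 = 0.8541 − (-0.2024) = 1.0565
1 has the higher sensitivity.

Δd' = 1.057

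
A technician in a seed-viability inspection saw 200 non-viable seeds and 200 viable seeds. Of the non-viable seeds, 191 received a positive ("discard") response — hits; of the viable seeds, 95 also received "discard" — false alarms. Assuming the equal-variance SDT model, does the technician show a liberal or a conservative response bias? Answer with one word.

liberal

z(H) = 1.695, z(FA) = -0.063
c = −½·(z(H) + z(FA)) = -0.816
c < 0 → liberal criterion (biased toward responding “yes”).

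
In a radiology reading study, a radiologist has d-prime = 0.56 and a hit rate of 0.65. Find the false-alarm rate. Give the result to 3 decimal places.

z(hit rate) = z(0.65) = 0.3853
z(FA) = z(H) − d' = 0.3853 − 0.56 = -0.1747
false-alarm rate = Φ(-0.1747) = 0.4307

false-alarm rate = 0.431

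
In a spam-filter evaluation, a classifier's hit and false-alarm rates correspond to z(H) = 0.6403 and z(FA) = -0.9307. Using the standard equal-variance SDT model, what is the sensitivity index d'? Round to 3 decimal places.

d' = 1.571

d' = z(H) − z(FA) = 0.6403 − (-0.9307) = 1.5710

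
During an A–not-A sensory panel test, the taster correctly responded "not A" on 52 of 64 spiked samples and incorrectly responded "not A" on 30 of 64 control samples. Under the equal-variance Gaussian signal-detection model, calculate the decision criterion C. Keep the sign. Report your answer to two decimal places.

H = 52/64 = 0.8125
FA = 30/64 = 0.4688
Φ⁻¹(H) = Φ⁻¹(0.8125) = 0.8871
Φ⁻¹(FA) = Φ⁻¹(0.4688) = -0.0783
c = −½·[z(H) + z(FA)] = −0.5 × (0.8871 + (-0.0783)) = -0.4044
c < 0: the taster has a liberal response bias.

C = -0.40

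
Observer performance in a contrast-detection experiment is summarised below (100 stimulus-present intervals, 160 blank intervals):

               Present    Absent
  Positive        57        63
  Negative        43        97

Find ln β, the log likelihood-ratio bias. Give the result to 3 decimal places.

ln β = 0.021

H = 57/100 = 0.5700
FA = 63/160 = 0.3937
z(0.5700) = 0.1764, z(0.3937) = -0.2697
ln β = −½·[z(H)² − z(FA)²] = −0.5 × (0.0311 − 0.0727) = 0.0208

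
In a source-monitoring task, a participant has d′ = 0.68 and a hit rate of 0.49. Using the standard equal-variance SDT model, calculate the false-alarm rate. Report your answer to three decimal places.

z(hit rate) = z(0.49) = -0.0251
z(FA) = z(H) − d' = -0.0251 − 0.68 = -0.7051
false-alarm rate = Φ(-0.7051) = 0.2404

false-alarm rate = 0.240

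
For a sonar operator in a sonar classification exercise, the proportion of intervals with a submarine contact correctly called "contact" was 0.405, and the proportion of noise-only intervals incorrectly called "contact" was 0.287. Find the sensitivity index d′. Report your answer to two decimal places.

z(H) = z(0.405) = -0.240
z(FA) = z(0.287) = -0.562
d' = z(H) − z(FA) = -0.240 − (-0.562) = 0.322

d′ = 0.32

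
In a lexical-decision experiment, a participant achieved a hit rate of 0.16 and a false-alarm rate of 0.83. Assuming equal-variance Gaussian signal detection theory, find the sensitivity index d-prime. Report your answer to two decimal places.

d-prime = -1.95

z(H) = z(0.16) = -0.9945
z(FA) = z(0.83) = 0.9542
d' = z(H) − z(FA) = -0.9945 − 0.9542 = -1.9487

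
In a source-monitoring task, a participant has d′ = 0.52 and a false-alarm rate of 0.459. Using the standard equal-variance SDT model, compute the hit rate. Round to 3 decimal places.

hit rate = 0.662

z(false-alarm rate) = z(0.459) = -0.1030
z(H) = z(FA) + d' = -0.1030 + 0.52 = 0.4170
hit rate = Φ(0.4170) = 0.6617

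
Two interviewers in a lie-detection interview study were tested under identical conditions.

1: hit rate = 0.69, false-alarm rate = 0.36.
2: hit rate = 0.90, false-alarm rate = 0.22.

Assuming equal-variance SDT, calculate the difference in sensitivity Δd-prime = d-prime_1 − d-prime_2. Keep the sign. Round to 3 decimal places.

Δd-prime = -1.199

1: z(0.69) = 0.4959, z(0.36) = -0.3585, d' = 0.8544
2: z(0.90) = 1.2816, z(0.22) = -0.7722, d' = 2.0538
Δd' = d'_1 − d'_2 = 0.8544 − 2.0538 = -1.1994
2 has the higher sensitivity.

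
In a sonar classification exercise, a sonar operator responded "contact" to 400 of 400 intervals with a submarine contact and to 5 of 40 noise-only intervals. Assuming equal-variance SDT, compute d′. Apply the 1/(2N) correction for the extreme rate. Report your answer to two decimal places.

d′ = 4.17

The hit rate is 400/400 = 1, so apply the 1/(2N) correction: H → 1 − 1/(2·400) = 0.99875.
z(H) = z(0.99875) = 3.023
z(FA) = z(0.12500) = -1.150
d' = 3.023 − (-1.150) = 4.173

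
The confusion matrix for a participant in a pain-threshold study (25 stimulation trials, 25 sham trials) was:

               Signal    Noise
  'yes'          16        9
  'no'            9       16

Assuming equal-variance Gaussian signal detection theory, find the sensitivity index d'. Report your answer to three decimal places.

d' = 0.717

H = 16/25 = 0.6400
FA = 9/25 = 0.3600
z(0.6400) = 0.3585, z(0.3600) = -0.3585
d' = z(H) − z(FA) = 0.3585 − (-0.3585) = 0.7170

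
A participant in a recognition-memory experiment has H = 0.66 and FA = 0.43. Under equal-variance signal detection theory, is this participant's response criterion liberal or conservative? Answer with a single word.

z(H) = 0.412, z(FA) = -0.176
c = −½·(z(H) + z(FA)) = -0.118
c < 0 → liberal criterion (biased toward responding “yes”).

liberal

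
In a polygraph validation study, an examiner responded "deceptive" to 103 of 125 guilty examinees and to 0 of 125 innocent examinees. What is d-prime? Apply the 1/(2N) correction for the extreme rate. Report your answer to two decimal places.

The false-alarm rate is 0/125 = 0, so apply the 1/(2N) correction: FA → 1/(2·125) = 0.00400.
z(H) = z(0.82400) = 0.931
z(FA) = z(0.00400) = -2.652
d' = 0.931 − (-2.652) = 3.583

d-prime = 3.58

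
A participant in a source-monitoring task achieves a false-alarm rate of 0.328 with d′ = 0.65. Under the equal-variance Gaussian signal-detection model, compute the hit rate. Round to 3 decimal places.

hit rate = 0.581

z(false-alarm rate) = z(0.328) = -0.4454
z(H) = z(FA) + d' = -0.4454 + 0.65 = 0.2046
hit rate = Φ(0.2046) = 0.5811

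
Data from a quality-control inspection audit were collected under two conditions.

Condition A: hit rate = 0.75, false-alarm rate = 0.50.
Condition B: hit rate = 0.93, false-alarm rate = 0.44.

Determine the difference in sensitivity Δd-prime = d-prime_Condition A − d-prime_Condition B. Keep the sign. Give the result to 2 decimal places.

Condition A: z(0.75) = 0.674, z(0.50) = 0.000, d' = 0.674
Condition B: z(0.93) = 1.476, z(0.44) = -0.151, d' = 1.627
Δd' = d'_Condition A − d'_Condition B = 0.674 − 1.627 = -0.953
Condition B has the higher sensitivity.

Δd-prime = -0.95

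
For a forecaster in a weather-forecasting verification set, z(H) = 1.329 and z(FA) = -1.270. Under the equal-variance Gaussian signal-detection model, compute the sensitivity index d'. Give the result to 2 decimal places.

d' = 2.60

d' = z(H) − z(FA) = 1.329 − (-1.270) = 2.599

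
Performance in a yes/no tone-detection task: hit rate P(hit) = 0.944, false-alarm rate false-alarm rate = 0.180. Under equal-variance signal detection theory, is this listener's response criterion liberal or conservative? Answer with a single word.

z(H) = 1.589, z(FA) = -0.915
c = −½·(z(H) + z(FA)) = -0.337
c < 0 → liberal criterion (biased toward responding “yes”).

liberal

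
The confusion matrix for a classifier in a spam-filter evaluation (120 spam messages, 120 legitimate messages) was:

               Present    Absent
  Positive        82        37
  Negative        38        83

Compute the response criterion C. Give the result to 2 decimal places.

C = 0.01

H = 82/120 = 0.6833
FA = 37/120 = 0.3083
Φ⁻¹(H) = 0.4769
Φ⁻¹(FA) = -0.5007
c = −½·[z(H) + z(FA)] = −0.5 × (0.4769 + (-0.5007)) = 0.0119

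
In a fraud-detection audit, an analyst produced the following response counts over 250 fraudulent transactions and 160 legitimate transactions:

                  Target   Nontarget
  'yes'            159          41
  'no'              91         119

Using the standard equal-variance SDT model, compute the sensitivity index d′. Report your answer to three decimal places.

H = 159/250 = 0.6360
FA = 41/160 = 0.2562
z(H) = z(0.6360) = 0.3478
z(FA) = z(0.2562) = -0.6551
d' = z(H) − z(FA) = 0.3478 − (-0.6551) = 1.0029

d′ = 1.003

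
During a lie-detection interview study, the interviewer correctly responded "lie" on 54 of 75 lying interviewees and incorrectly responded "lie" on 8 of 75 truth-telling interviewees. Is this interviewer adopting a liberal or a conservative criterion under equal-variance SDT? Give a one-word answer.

conservative

z(H) = 0.583, z(FA) = -1.244
c = −½·(z(H) + z(FA)) = 0.3305
c > 0 → conservative criterion (biased toward responding “no”).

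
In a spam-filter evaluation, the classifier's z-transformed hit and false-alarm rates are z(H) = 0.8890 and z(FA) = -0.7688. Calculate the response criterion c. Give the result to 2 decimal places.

c = -0.06

c = −½·[z(H) + z(FA)] = −½·(0.8890 + (-0.7688)) = -0.0601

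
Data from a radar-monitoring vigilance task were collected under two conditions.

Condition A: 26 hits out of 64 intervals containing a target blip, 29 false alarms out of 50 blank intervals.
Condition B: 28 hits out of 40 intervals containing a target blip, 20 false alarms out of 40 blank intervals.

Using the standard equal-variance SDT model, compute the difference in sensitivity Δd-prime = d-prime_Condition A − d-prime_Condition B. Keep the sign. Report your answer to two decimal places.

Condition A: z(0.4062) = -0.237, z(0.5800) = 0.202, d' = -0.439
Condition B: z(0.7000) = 0.524, z(0.5000) = 0.000, d' = 0.524
Δd' = d'_Condition A − d'_Condition B = -0.439 − 0.524 = -0.963
Condition B has the higher sensitivity.

Δd-prime = -0.96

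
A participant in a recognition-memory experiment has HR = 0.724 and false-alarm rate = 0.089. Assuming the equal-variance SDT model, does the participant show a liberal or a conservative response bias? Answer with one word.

z(H) = 0.595, z(FA) = -1.347
c = −½·(z(H) + z(FA)) = 0.376
c > 0 → conservative criterion (biased toward responding “no”).

conservative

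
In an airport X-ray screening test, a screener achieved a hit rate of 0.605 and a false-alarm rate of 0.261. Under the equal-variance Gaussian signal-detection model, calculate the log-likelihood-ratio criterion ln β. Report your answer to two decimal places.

ln β = 0.17

Φ⁻¹(H) = Φ⁻¹(0.605) = 0.266
Φ⁻¹(FA) = Φ⁻¹(0.261) = -0.640
ln β = −½·[z(H)² − z(FA)²] = −0.5 × (0.071 − 0.410) = 0.1695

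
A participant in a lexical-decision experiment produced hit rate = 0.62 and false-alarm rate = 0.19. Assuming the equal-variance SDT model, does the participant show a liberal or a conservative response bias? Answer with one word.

conservative

z(H) = 0.305, z(FA) = -0.878
c = −½·(z(H) + z(FA)) = 0.2865
c > 0 → conservative criterion (biased toward responding “no”).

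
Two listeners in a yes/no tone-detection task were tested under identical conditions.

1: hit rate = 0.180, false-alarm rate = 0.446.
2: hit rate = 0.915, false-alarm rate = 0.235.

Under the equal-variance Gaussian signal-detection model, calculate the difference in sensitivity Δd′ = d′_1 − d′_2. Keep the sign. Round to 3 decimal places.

Δd′ = -2.874

1: z(0.180) = -0.9154, z(0.446) = -0.1358, d' = -0.7796
2: z(0.915) = 1.3722, z(0.235) = -0.7225, d' = 2.0947
Δd' = d'_1 − d'_2 = -0.7796 − 2.0947 = -2.8743
2 has the higher sensitivity.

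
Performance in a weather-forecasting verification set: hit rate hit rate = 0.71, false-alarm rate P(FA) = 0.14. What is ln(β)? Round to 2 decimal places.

ln β = 0.43

Φ⁻¹(H) = 0.553
Φ⁻¹(FA) = -1.080
ln β = −½·[z(H)² − z(FA)²] = −0.5 × (0.306 − 1.166) = 0.430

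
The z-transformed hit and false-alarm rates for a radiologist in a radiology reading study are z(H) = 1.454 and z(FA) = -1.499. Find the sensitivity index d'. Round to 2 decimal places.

d' = 2.95

d' = z(H) − z(FA) = 1.454 − (-1.499) = 2.953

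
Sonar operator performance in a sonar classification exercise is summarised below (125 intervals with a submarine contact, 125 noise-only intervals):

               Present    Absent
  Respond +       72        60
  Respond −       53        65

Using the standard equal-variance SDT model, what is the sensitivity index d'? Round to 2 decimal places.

H = 72/125 = 0.5760
FA = 60/125 = 0.4800
z(H) = 0.192
z(FA) = -0.050
d' = z(H) − z(FA) = 0.192 − (-0.050) = 0.242

d' = 0.24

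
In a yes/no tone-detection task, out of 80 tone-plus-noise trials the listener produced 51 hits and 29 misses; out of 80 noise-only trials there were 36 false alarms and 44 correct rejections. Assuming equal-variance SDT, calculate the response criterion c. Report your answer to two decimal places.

c = -0.11

H = 51/80 = 0.6375
FA = 36/80 = 0.4500
Φ⁻¹(H) = Φ⁻¹(0.6375) = 0.3518
Φ⁻¹(FA) = Φ⁻¹(0.4500) = -0.1257
c = −½·[z(H) + z(FA)] = −0.5 × (0.3518 + (-0.1257)) = -0.11305
c < 0: the listener has a liberal response bias.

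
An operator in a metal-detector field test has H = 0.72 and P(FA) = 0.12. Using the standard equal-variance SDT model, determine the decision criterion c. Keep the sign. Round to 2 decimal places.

c = 0.30

Φ⁻¹(H) = 0.5828
Φ⁻¹(FA) = -1.1750
c = −½·[z(H) + z(FA)] = −0.5 × (0.5828 + (-1.1750)) = 0.2961
c > 0: the operator has a conservative response bias.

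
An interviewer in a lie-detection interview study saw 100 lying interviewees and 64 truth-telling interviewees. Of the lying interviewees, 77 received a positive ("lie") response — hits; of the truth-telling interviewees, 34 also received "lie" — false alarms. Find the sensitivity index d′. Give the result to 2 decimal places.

H = 77/100 = 0.7700
FA = 34/64 = 0.5312
z(0.7700) = 0.7388, z(0.5312) = 0.0783
d' = z(H) − z(FA) = 0.7388 − 0.0783 = 0.6605

d′ = 0.66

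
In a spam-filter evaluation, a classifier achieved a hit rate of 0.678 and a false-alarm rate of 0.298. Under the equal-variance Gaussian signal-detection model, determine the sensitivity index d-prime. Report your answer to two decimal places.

Φ⁻¹(0.678) = 0.462, Φ⁻¹(0.298) = -0.530
d' = z(H) − z(FA) = 0.462 − (-0.530) = 0.992

d-prime = 0.99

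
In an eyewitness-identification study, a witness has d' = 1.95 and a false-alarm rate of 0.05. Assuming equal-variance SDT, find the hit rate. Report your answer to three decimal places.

z(false-alarm rate) = z(0.05) = -1.6449
z(H) = z(FA) + d' = -1.6449 + 1.95 = 0.3051
hit rate = Φ(0.3051) = 0.6199

hit rate = 0.620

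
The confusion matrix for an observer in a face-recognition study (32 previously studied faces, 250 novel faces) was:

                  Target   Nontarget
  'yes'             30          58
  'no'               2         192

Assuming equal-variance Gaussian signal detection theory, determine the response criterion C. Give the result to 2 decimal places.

C = -0.40

H = 30/32 = 0.9375
FA = 58/250 = 0.2320
Φ⁻¹(0.9375) = 1.534, Φ⁻¹(0.2320) = -0.732
c = −½·[z(H) + z(FA)] = −0.5 × (1.534 + (-0.732)) = -0.401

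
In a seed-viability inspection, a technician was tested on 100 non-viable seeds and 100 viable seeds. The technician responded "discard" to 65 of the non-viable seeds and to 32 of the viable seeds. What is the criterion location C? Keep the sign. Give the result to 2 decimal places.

C = 0.04

H = 65/100 = 0.6500
FA = 32/100 = 0.3200
Φ⁻¹(0.6500) = 0.3853, Φ⁻¹(0.3200) = -0.4677
c = −½·[z(H) + z(FA)] = −0.5 × (0.3853 + (-0.4677)) = 0.0412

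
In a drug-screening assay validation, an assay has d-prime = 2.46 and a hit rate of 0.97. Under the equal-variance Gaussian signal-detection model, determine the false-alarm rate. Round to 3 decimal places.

false-alarm rate = 0.281

z(hit rate) = z(0.97) = 1.8808
z(FA) = z(H) − d' = 1.8808 − 2.46 = -0.5792
false-alarm rate = Φ(-0.5792) = 0.2812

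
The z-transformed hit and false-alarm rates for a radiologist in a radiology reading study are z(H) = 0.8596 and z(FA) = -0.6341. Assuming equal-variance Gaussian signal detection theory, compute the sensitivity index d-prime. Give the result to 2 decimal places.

d-prime = 1.49

d' = z(H) − z(FA) = 0.8596 − (-0.6341) = 1.4937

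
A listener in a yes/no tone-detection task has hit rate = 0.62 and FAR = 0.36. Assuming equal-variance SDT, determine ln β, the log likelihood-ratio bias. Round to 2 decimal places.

Φ⁻¹(H) = 0.305
Φ⁻¹(FA) = -0.358
ln β = −½·[z(H)² − z(FA)²] = −0.5 × (0.093 − 0.128) = 0.0175

ln β = 0.02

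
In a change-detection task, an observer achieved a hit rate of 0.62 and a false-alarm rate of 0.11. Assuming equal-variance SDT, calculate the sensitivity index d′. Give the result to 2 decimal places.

d′ = 1.53

z(H) = z(0.62) = 0.3055
z(FA) = z(0.11) = -1.2265
d' = z(H) − z(FA) = 0.3055 − (-1.2265) = 1.5320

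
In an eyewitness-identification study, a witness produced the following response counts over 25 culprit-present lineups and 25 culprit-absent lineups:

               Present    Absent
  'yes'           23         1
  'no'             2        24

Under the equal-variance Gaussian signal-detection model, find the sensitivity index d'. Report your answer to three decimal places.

d' = 3.156

H = 23/25 = 0.9200
FA = 1/25 = 0.0400
z(H) = z(0.9200) = 1.4051
z(FA) = z(0.0400) = -1.7507
d' = z(H) − z(FA) = 1.4051 − (-1.7507) = 3.1558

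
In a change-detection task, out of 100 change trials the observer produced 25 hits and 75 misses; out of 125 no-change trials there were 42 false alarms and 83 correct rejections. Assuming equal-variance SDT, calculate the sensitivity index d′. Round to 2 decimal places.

d′ = -0.25

H = 25/100 = 0.2500
FA = 42/125 = 0.3360
Φ⁻¹(H) = -0.6745
Φ⁻¹(FA) = -0.4234
d' = z(H) − z(FA) = -0.6745 − (-0.4234) = -0.2511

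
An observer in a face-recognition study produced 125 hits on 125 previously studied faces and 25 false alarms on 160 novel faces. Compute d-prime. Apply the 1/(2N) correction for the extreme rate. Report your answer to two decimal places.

d-prime = 3.66

The hit rate is 125/125 = 1, so apply the 1/(2N) correction: H → 1 − 1/(2·125) = 0.99600.
z(H) = z(0.99600) = 2.652
z(FA) = z(0.15625) = -1.010
d' = 2.652 − (-1.010) = 3.662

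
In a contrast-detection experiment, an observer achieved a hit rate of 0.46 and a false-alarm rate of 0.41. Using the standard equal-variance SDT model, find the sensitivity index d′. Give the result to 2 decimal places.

d′ = 0.13

z(0.46) = -0.1004, z(0.41) = -0.2275
d' = z(H) − z(FA) = -0.1004 − (-0.2275) = 0.1271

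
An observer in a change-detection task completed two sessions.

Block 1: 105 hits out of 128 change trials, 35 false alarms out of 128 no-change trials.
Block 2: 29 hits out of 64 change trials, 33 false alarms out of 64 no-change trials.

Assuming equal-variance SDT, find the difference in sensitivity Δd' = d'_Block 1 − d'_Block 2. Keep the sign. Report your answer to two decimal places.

Δd' = 1.68

Block 1: z(0.8203) = 0.917, z(0.2734) = -0.603, d' = 1.520
Block 2: z(0.4531) = -0.118, z(0.5156) = 0.039, d' = -0.157
Δd' = d'_Block 1 − d'_Block 2 = 1.520 − (-0.157) = 1.677
Block 1 has the higher sensitivity.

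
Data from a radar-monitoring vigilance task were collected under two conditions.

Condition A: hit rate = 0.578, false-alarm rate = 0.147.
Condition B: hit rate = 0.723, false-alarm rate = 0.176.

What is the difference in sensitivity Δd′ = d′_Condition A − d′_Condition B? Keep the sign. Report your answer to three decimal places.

Δd′ = -0.276

Condition A: z(0.578) = 0.1968, z(0.147) = -1.0494, d' = 1.2462
Condition B: z(0.723) = 0.5918, z(0.176) = -0.9307, d' = 1.5225
Δd' = d'_Condition A − d'_Condition B = 1.2462 − 1.5225 = -0.2763
Condition B has the higher sensitivity.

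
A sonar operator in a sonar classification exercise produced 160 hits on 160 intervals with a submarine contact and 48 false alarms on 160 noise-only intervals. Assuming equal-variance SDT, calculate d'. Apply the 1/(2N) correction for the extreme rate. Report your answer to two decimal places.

The hit rate is 160/160 = 1, so apply the 1/(2N) correction: H → 1 − 1/(2·160) = 0.99687.
z(H) = z(0.99687) = 2.734
z(FA) = z(0.30000) = -0.524
d' = 2.734 − (-0.524) = 3.258

d' = 3.26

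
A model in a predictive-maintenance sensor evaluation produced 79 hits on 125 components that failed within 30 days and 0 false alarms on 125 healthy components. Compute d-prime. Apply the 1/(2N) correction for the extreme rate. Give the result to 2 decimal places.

The false-alarm rate is 0/125 = 0, so apply the 1/(2N) correction: FA → 1/(2·125) = 0.00400.
z(H) = z(0.63200) = 0.337
z(FA) = z(0.00400) = -2.652
d' = 0.337 − (-2.652) = 2.989

d-prime = 2.99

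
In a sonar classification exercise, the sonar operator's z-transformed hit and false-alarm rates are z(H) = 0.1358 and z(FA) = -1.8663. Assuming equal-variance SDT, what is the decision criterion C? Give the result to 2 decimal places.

C = 0.87

c = −½·[z(H) + z(FA)] = −½·(0.1358 + (-1.8663)) = 0.86525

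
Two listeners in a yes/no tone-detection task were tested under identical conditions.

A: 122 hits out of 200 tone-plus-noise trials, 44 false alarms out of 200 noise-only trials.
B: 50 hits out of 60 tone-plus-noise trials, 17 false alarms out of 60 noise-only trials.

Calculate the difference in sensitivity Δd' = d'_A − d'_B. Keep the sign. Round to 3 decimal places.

A: z(0.6100) = 0.2793, z(0.2200) = -0.7722, d' = 1.0515
B: z(0.8333) = 0.9673, z(0.2833) = -0.5731, d' = 1.5404
Δd' = d'_A − d'_B = 1.0515 − 1.5404 = -0.4889
B has the higher sensitivity.

Δd' = -0.489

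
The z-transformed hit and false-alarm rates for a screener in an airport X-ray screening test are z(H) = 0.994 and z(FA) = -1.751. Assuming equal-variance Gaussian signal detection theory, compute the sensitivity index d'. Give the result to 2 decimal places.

d' = z(H) − z(FA) = 0.994 − (-1.751) = 2.745

d' = 2.75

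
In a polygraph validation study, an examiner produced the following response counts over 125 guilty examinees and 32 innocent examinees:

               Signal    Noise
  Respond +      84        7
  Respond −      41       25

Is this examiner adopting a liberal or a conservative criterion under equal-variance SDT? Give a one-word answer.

z(H) = 0.445, z(FA) = -0.776
c = −½·(z(H) + z(FA)) = 0.1655
c > 0 → conservative criterion (biased toward responding “no”).

conservative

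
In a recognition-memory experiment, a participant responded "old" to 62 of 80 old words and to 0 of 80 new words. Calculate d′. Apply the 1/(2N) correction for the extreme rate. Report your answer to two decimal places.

d′ = 3.25

The false-alarm rate is 0/80 = 0, so apply the 1/(2N) correction: FA → 1/(2·80) = 0.00625.
z(H) = z(0.77500) = 0.755
z(FA) = z(0.00625) = -2.498
d' = 0.755 − (-2.498) = 3.253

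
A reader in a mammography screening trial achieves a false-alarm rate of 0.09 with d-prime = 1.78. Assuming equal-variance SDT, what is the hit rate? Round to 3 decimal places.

hit rate = 0.670

z(false-alarm rate) = z(0.09) = -1.3408
z(H) = z(FA) + d' = -1.3408 + 1.78 = 0.4392
hit rate = Φ(0.4392) = 0.6697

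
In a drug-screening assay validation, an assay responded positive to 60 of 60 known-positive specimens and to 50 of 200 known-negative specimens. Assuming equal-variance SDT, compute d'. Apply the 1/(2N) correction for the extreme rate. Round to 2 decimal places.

d' = 3.07

The hit rate is 60/60 = 1, so apply the 1/(2N) correction: H → 1 − 1/(2·60) = 0.99167.
z(H) = z(0.99167) = 2.394
z(FA) = z(0.25000) = -0.674
d' = 2.394 − (-0.674) = 3.068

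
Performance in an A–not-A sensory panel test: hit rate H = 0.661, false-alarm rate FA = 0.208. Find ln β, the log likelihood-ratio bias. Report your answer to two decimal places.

ln β = 0.24

z(0.661) = 0.415, z(0.208) = -0.813
ln β = −½·[z(H)² − z(FA)²] = −0.5 × (0.172 − 0.661) = 0.2445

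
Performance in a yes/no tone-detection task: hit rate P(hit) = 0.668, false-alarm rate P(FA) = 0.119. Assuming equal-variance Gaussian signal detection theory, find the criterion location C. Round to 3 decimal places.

C = 0.373

Φ⁻¹(H) = 0.4344
Φ⁻¹(FA) = -1.1800
c = −½·[z(H) + z(FA)] = −0.5 × (0.4344 + (-1.1800)) = 0.3728
c > 0: the listener has a conservative response bias.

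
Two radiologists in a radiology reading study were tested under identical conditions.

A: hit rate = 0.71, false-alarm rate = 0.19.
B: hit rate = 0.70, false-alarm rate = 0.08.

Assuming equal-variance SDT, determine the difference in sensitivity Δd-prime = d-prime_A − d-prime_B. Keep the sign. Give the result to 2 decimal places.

Δd-prime = -0.50

A: z(0.71) = 0.553, z(0.19) = -0.878, d' = 1.431
B: z(0.70) = 0.524, z(0.08) = -1.405, d' = 1.929
Δd' = d'_A − d'_B = 1.431 − 1.929 = -0.498
B has the higher sensitivity.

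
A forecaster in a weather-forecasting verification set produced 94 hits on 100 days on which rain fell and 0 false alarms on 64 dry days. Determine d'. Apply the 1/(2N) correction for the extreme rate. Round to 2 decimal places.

d' = 3.97

The false-alarm rate is 0/64 = 0, so apply the 1/(2N) correction: FA → 1/(2·64) = 0.00781.
z(H) = z(0.94000) = 1.555
z(FA) = z(0.00781) = -2.418
d' = 1.555 − (-2.418) = 3.973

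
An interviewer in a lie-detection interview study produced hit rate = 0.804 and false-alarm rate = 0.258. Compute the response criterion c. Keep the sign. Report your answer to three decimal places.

z(H) = z(0.804) = 0.8560
z(FA) = z(0.258) = -0.6495
c = −½·[z(H) + z(FA)] = −0.5 × (0.8560 + (-0.6495)) = -0.10325
c < 0: the interviewer has a liberal response bias.

c = -0.103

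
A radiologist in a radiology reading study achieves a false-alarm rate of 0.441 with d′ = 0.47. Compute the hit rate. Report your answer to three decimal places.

hit rate = 0.626

z(false-alarm rate) = z(0.441) = -0.1484
z(H) = z(FA) + d' = -0.1484 + 0.47 = 0.3216
hit rate = Φ(0.3216) = 0.6261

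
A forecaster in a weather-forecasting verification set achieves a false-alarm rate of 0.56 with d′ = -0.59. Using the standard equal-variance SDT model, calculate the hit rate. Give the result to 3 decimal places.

z(false-alarm rate) = z(0.56) = 0.1510
z(H) = z(FA) + d' = 0.1510 + (-0.59) = -0.4390
hit rate = Φ(-0.4390) = 0.3303

hit rate = 0.330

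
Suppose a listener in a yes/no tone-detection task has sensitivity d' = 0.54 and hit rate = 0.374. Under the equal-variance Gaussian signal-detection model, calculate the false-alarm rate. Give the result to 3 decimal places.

z(hit rate) = z(0.374) = -0.3213
z(FA) = z(H) − d' = -0.3213 − 0.54 = -0.8613
false-alarm rate = Φ(-0.8613) = 0.1945

false-alarm rate = 0.195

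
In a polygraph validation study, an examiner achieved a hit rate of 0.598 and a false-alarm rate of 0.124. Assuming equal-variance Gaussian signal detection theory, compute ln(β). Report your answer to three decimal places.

ln β = 0.636

z(H) = 0.2482
z(FA) = -1.1552
ln β = −½·[z(H)² − z(FA)²] = −0.5 × (0.0616 − 1.3345) = 0.63645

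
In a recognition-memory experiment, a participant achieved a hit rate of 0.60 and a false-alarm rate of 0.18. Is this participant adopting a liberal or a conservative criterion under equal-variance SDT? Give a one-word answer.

z(H) = 0.253, z(FA) = -0.915
c = −½·(z(H) + z(FA)) = 0.331
c > 0 → conservative criterion (biased toward responding “no”).

conservative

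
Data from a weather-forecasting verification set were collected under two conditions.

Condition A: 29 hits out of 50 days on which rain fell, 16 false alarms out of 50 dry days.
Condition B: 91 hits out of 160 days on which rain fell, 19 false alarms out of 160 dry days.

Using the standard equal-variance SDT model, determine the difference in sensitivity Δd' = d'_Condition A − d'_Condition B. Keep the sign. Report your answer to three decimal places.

Condition A: z(0.5800) = 0.2019, z(0.3200) = -0.4677, d' = 0.6696
Condition B: z(0.5687) = 0.1731, z(0.1187) = -1.1815, d' = 1.3546
Δd' = d'_Condition A − d'_Condition B = 0.6696 − 1.3546 = -0.6850
Condition B has the higher sensitivity.

Δd' = -0.685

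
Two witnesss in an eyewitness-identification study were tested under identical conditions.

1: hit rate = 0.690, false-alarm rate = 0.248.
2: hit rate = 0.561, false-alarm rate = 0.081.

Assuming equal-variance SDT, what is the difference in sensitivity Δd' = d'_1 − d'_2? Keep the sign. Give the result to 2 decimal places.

1: z(0.690) = 0.496, z(0.248) = -0.681, d' = 1.177
2: z(0.561) = 0.154, z(0.081) = -1.398, d' = 1.552
Δd' = d'_1 − d'_2 = 1.177 − 1.552 = -0.375
2 has the higher sensitivity.

Δd' = -0.38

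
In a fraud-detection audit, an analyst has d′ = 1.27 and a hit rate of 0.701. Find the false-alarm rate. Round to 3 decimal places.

z(hit rate) = z(0.701) = 0.5273
z(FA) = z(H) − d' = 0.5273 − 1.27 = -0.7427
false-alarm rate = Φ(-0.7427) = 0.2288

false-alarm rate = 0.229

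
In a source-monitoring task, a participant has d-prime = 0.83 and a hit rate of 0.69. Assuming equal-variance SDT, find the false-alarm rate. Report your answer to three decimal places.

false-alarm rate = 0.369

z(hit rate) = z(0.69) = 0.4959
z(FA) = z(H) − d' = 0.4959 − 0.83 = -0.3341
false-alarm rate = Φ(-0.3341) = 0.3692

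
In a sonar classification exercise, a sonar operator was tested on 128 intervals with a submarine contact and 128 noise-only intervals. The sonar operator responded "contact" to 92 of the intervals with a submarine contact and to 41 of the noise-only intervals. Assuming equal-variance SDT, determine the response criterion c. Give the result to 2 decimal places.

c = -0.06

H = 92/128 = 0.7188
FA = 41/128 = 0.3203
z(H) = 0.5793
z(FA) = -0.4669
c = −½·[z(H) + z(FA)] = −0.5 × (0.5793 + (-0.4669)) = -0.0562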